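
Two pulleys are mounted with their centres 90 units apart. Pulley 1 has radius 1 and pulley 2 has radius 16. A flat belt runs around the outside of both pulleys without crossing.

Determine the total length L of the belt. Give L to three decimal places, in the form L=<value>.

L=235.913

open belt: β = asin((r2−r1)/C) = asin(15/90) = 9.5941°
wrap1 = π − 2β = 160.8119°
wrap2 = π + 2β = 199.1881°
tangent length = C·cosβ = 88.7412
L = r1·wrap1 + r2·wrap2 + 2·C·cosβ = 1·2.8067 + 16·3.4765 + 2·88.7412 = 235.9129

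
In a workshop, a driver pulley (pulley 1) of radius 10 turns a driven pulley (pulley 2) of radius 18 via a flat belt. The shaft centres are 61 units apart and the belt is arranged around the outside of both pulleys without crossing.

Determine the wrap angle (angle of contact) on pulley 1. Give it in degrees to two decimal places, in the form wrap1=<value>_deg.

open belt: β = asin((r2−r1)/C) = asin(8/61) = 7.5359°
wrap1 = π − 2β = 164.9282°
wrap2 = π + 2β = 195.0718°

wrap1=164.93_deg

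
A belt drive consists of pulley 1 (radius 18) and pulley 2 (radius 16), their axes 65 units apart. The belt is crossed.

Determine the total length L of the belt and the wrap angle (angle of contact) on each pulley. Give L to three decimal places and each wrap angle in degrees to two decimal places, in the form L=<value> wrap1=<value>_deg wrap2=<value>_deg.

crossed belt: β = asin((r1+r2)/C) = asin(34/65) = 31.5389°
wrap1 = wrap2 = π + 2β = 243.0777°
tangent length = C·cosβ = 55.3986
L = (r1+r2)·wrap + 2·C·cosβ = 34·4.2425 + 2·55.3986 = 255.0423

L=255.042 wrap1=243.08_deg wrap2=243.08_deg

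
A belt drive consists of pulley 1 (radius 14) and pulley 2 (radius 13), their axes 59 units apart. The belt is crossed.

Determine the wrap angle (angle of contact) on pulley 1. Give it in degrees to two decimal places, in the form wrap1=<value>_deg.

wrap1=234.47_deg

crossed belt: β = asin((r1+r2)/C) = asin(27/59) = 27.2341°
wrap1 = wrap2 = π + 2β = 234.4682°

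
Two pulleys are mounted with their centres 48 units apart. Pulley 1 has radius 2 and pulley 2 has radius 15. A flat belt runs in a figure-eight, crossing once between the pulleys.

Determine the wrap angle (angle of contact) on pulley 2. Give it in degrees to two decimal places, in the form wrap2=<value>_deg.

wrap2=221.48_deg

crossed belt: β = asin((r1+r2)/C) = asin(17/48) = 20.7424°
wrap1 = wrap2 = π + 2β = 221.4848°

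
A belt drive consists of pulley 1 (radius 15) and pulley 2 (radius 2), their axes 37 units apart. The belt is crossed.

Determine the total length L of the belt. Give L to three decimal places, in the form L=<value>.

crossed belt: β = asin((r1+r2)/C) = asin(17/37) = 27.3522°
wrap1 = wrap2 = π + 2β = 234.7045°
tangent length = C·cosβ = 32.8634
L = (r1+r2)·wrap + 2·C·cosβ = 17·4.0964 + 2·32.8634 = 135.3649

L=135.365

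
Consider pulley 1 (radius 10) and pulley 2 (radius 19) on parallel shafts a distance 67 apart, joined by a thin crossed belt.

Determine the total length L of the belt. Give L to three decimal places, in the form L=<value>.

crossed belt: β = asin((r1+r2)/C) = asin(29/67) = 25.6477°
wrap1 = wrap2 = π + 2β = 231.2953°
tangent length = C·cosβ = 60.3987
L = (r1+r2)·wrap + 2·C·cosβ = 29·4.0369 + 2·60.3987 = 237.8664

L=237.866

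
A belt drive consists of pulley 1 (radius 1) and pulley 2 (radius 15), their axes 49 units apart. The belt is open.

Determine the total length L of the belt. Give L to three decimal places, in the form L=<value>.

L=152.293

open belt: β = asin((r2−r1)/C) = asin(14/49) = 16.6015°
wrap1 = π − 2β = 146.7969°
wrap2 = π + 2β = 213.2031°
tangent length = C·cosβ = 46.9574
L = r1·wrap1 + r2·wrap2 + 2·C·cosβ = 1·2.5621 + 15·3.7211 + 2·46.9574 = 152.2934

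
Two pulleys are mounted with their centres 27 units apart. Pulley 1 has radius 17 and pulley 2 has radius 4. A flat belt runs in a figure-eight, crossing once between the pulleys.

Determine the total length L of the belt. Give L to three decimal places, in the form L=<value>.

L=137.342

crossed belt: β = asin((r1+r2)/C) = asin(21/27) = 51.0576°
wrap1 = wrap2 = π + 2β = 282.1151°
tangent length = C·cosβ = 16.9706
L = (r1+r2)·wrap + 2·C·cosβ = 21·4.9238 + 2·16.9706 = 137.3417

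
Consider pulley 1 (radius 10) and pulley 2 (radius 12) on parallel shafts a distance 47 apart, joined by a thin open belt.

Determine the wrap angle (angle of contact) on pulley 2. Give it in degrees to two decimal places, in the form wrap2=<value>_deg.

wrap2=184.88_deg

open belt: β = asin((r2−r1)/C) = asin(2/47) = 2.4389°
wrap1 = π − 2β = 175.1223°
wrap2 = π + 2β = 184.8777°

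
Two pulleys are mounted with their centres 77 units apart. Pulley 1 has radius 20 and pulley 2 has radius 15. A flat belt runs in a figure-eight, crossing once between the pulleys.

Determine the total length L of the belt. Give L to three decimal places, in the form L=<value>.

crossed belt: β = asin((r1+r2)/C) = asin(35/77) = 27.0357°
wrap1 = wrap2 = π + 2β = 234.0714°
tangent length = C·cosβ = 68.5857
L = (r1+r2)·wrap + 2·C·cosβ = 35·4.0853 + 2·68.5857 = 280.1575

L=280.157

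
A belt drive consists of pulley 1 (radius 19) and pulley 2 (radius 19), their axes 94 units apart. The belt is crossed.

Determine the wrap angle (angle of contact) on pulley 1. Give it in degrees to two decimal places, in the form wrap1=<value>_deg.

wrap1=227.69_deg

crossed belt: β = asin((r1+r2)/C) = asin(38/94) = 23.8445°
wrap1 = wrap2 = π + 2β = 227.6889°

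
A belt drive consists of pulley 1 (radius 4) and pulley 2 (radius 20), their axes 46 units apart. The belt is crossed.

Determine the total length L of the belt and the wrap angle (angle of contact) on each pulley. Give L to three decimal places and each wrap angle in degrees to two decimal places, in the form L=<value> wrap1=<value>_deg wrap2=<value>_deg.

crossed belt: β = asin((r1+r2)/C) = asin(24/46) = 31.4490°
wrap1 = wrap2 = π + 2β = 242.8980°
tangent length = C·cosβ = 39.2428
L = (r1+r2)·wrap + 2·C·cosβ = 24·4.2394 + 2·39.2428 = 180.2305

L=180.231 wrap1=242.90_deg wrap2=242.90_deg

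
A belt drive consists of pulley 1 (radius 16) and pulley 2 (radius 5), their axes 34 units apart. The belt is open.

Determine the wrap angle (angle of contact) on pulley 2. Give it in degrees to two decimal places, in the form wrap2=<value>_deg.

wrap2=142.25_deg

open belt: β = asin((r2−r1)/C) = asin(-11/34) = -18.8765°
wrap1 = π − 2β = 217.7530°
wrap2 = π + 2β = 142.2470°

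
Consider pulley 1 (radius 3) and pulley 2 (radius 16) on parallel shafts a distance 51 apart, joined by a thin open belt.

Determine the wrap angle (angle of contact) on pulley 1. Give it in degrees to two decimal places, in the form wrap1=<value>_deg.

open belt: β = asin((r2−r1)/C) = asin(13/51) = 14.7678°
wrap1 = π − 2β = 150.4644°
wrap2 = π + 2β = 209.5356°

wrap1=150.46_deg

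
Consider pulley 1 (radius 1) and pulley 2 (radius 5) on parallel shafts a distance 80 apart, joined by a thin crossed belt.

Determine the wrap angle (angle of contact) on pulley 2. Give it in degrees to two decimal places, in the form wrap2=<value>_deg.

wrap2=188.60_deg

crossed belt: β = asin((r1+r2)/C) = asin(6/80) = 4.3012°
wrap1 = wrap2 = π + 2β = 188.6024°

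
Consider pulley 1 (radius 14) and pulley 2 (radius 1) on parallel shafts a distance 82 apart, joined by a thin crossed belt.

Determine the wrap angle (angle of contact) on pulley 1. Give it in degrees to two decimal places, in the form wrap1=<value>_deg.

wrap1=201.08_deg

crossed belt: β = asin((r1+r2)/C) = asin(15/82) = 10.5403°
wrap1 = wrap2 = π + 2β = 201.0806°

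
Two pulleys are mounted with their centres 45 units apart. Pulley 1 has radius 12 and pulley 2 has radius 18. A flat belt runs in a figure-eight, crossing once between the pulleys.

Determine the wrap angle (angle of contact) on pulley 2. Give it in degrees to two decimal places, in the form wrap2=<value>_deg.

wrap2=263.62_deg

crossed belt: β = asin((r1+r2)/C) = asin(30/45) = 41.8103°
wrap1 = wrap2 = π + 2β = 263.6206°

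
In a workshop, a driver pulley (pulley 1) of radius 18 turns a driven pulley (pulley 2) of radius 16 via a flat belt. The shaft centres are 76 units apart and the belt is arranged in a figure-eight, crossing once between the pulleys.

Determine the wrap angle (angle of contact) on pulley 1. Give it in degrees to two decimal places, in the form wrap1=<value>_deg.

crossed belt: β = asin((r1+r2)/C) = asin(34/76) = 26.5750°
wrap1 = wrap2 = π + 2β = 233.1499°

wrap1=233.15_deg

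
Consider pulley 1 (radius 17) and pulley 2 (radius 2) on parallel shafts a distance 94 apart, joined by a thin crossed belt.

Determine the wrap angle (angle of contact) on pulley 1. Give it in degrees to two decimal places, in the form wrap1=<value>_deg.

crossed belt: β = asin((r1+r2)/C) = asin(19/94) = 11.6614°
wrap1 = wrap2 = π + 2β = 203.3228°

wrap1=203.32_deg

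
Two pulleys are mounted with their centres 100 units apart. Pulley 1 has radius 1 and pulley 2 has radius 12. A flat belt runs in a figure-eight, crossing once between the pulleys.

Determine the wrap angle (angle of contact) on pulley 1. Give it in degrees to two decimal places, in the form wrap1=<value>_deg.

crossed belt: β = asin((r1+r2)/C) = asin(13/100) = 7.4696°
wrap1 = wrap2 = π + 2β = 194.9392°

wrap1=194.94_deg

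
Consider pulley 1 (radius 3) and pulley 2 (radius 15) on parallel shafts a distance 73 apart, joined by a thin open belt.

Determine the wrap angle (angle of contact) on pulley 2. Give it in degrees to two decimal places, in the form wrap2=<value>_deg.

open belt: β = asin((r2−r1)/C) = asin(12/73) = 9.4614°
wrap1 = π − 2β = 161.0771°
wrap2 = π + 2β = 198.9229°

wrap2=198.92_deg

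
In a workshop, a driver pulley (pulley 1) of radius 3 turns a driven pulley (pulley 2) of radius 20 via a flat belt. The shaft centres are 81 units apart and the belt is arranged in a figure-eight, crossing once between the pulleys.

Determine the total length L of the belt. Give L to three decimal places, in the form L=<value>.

L=240.832

crossed belt: β = asin((r1+r2)/C) = asin(23/81) = 16.4961°
wrap1 = wrap2 = π + 2β = 212.9923°
tangent length = C·cosβ = 77.6660
L = (r1+r2)·wrap + 2·C·cosβ = 23·3.7174 + 2·77.6660 = 240.8325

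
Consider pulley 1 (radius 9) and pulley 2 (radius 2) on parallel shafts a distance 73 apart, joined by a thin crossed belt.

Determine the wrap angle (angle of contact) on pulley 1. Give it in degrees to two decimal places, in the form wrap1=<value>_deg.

crossed belt: β = asin((r1+r2)/C) = asin(11/73) = 8.6666°
wrap1 = wrap2 = π + 2β = 197.3332°

wrap1=197.33_deg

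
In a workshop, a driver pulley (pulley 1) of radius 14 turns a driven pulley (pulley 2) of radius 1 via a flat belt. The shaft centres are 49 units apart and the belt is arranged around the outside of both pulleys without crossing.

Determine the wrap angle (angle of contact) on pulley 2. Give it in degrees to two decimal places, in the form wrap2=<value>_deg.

open belt: β = asin((r2−r1)/C) = asin(-13/49) = -15.3851°
wrap1 = π − 2β = 210.7703°
wrap2 = π + 2β = 149.2297°

wrap2=149.23_deg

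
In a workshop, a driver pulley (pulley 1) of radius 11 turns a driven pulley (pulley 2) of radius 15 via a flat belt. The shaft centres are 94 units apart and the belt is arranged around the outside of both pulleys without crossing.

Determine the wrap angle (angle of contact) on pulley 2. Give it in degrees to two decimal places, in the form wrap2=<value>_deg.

wrap2=184.88_deg

open belt: β = asin((r2−r1)/C) = asin(4/94) = 2.4389°
wrap1 = π − 2β = 175.1223°
wrap2 = π + 2β = 184.8777°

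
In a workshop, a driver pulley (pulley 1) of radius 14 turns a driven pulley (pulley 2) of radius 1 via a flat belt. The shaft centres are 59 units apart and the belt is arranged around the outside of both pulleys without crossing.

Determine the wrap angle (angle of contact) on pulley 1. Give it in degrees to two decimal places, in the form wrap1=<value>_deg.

wrap1=205.46_deg

open belt: β = asin((r2−r1)/C) = asin(-13/59) = -12.7289°
wrap1 = π − 2β = 205.4579°
wrap2 = π + 2β = 154.5421°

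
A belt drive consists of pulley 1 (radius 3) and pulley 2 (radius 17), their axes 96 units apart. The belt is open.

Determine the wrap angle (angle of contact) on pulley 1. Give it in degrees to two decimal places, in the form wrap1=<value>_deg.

open belt: β = asin((r2−r1)/C) = asin(14/96) = 8.3855°
wrap1 = π − 2β = 163.2289°
wrap2 = π + 2β = 196.7711°

wrap1=163.23_deg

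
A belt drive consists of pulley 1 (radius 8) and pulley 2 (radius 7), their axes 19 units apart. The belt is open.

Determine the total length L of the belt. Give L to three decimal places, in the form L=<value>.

open belt: β = asin((r2−r1)/C) = asin(-1/19) = -3.0170°
wrap1 = π − 2β = 186.0339°
wrap2 = π + 2β = 173.9661°
tangent length = C·cosβ = 18.9737
L = r1·wrap1 + r2·wrap2 + 2·C·cosβ = 8·3.2469 + 7·3.0363 + 2·18.9737 = 85.1765

L=85.177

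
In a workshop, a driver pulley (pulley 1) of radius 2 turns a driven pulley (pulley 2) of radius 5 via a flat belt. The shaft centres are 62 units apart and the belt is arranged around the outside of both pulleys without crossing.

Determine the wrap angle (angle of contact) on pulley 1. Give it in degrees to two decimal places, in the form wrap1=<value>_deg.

wrap1=174.45_deg

open belt: β = asin((r2−r1)/C) = asin(3/62) = 2.7735°
wrap1 = π − 2β = 174.4531°
wrap2 = π + 2β = 185.5469°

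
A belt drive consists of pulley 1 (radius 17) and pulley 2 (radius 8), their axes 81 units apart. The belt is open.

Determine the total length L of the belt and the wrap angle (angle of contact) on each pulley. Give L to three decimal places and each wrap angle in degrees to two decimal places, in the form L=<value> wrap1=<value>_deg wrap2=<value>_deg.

L=241.541 wrap1=192.76_deg wrap2=167.24_deg

open belt: β = asin((r2−r1)/C) = asin(-9/81) = -6.3794°
wrap1 = π − 2β = 192.7587°
wrap2 = π + 2β = 167.2413°
tangent length = C·cosβ = 80.4984
L = r1·wrap1 + r2·wrap2 + 2·C·cosβ = 17·3.3643 + 8·2.9189 + 2·80.4984 = 241.5408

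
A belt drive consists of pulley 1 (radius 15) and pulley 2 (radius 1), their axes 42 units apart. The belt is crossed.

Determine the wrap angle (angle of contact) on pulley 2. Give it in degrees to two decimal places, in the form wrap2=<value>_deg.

crossed belt: β = asin((r1+r2)/C) = asin(16/42) = 22.3927°
wrap1 = wrap2 = π + 2β = 224.7854°

wrap2=224.79_deg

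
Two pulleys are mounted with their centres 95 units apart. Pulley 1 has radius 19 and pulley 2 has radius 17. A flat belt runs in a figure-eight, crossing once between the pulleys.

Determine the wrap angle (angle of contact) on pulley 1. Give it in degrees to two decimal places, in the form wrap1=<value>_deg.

wrap1=224.54_deg

crossed belt: β = asin((r1+r2)/C) = asin(36/95) = 22.2685°
wrap1 = wrap2 = π + 2β = 224.5370°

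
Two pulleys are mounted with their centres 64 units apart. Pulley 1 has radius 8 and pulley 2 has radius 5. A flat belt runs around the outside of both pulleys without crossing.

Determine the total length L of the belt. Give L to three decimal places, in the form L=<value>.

L=168.981

open belt: β = asin((r2−r1)/C) = asin(-3/64) = -2.6867°
wrap1 = π − 2β = 185.3734°
wrap2 = π + 2β = 174.6266°
tangent length = C·cosβ = 63.9296
L = r1·wrap1 + r2·wrap2 + 2·C·cosβ = 8·3.2354 + 5·3.0478 + 2·63.9296 = 168.9814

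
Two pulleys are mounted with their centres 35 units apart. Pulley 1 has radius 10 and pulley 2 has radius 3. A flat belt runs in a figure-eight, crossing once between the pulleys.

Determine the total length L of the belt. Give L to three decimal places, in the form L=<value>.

crossed belt: β = asin((r1+r2)/C) = asin(13/35) = 21.8037°
wrap1 = wrap2 = π + 2β = 223.6075°
tangent length = C·cosβ = 32.4962
L = (r1+r2)·wrap + 2·C·cosβ = 13·3.9027 + 2·32.4962 = 115.7272

L=115.727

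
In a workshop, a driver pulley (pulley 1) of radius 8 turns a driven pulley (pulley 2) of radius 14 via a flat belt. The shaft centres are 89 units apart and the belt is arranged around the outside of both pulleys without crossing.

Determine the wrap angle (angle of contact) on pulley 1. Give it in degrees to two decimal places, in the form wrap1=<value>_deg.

open belt: β = asin((r2−r1)/C) = asin(6/89) = 3.8656°
wrap1 = π − 2β = 172.2689°
wrap2 = π + 2β = 187.7311°

wrap1=172.27_deg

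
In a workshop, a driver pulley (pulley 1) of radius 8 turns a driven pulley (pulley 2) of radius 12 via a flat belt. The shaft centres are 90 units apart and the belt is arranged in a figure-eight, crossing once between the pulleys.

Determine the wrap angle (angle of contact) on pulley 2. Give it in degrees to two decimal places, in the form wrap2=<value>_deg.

crossed belt: β = asin((r1+r2)/C) = asin(20/90) = 12.8396°
wrap1 = wrap2 = π + 2β = 205.6792°

wrap2=205.68_deg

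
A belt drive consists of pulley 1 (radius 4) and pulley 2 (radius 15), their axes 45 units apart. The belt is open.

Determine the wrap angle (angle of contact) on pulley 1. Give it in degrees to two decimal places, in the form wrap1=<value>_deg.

wrap1=151.70_deg

open belt: β = asin((r2−r1)/C) = asin(11/45) = 14.1490°
wrap1 = π − 2β = 151.7020°
wrap2 = π + 2β = 208.2980°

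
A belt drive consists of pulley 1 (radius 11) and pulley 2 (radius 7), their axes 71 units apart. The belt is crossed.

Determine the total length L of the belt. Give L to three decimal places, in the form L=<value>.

L=203.137

crossed belt: β = asin((r1+r2)/C) = asin(18/71) = 14.6860°
wrap1 = wrap2 = π + 2β = 209.3719°
tangent length = C·cosβ = 68.6804
L = (r1+r2)·wrap + 2·C·cosβ = 18·3.6542 + 2·68.6804 = 203.1370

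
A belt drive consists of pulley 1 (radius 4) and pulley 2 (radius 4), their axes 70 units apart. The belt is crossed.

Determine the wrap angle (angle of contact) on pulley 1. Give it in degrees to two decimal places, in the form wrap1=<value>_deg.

wrap1=193.12_deg

crossed belt: β = asin((r1+r2)/C) = asin(8/70) = 6.5624°
wrap1 = wrap2 = π + 2β = 193.1249°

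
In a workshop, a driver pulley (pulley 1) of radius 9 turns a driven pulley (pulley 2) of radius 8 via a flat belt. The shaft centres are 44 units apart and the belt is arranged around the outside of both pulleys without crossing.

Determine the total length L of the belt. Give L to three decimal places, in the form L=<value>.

open belt: β = asin((r2−r1)/C) = asin(-1/44) = -1.3023°
wrap1 = π − 2β = 182.6046°
wrap2 = π + 2β = 177.3954°
tangent length = C·cosβ = 43.9886
L = r1·wrap1 + r2·wrap2 + 2·C·cosβ = 9·3.1871 + 8·3.0961 + 2·43.9886 = 141.4298

L=141.430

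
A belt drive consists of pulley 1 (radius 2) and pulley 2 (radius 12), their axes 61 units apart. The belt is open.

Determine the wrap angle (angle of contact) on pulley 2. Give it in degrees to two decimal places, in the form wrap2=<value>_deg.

wrap2=198.87_deg

open belt: β = asin((r2−r1)/C) = asin(10/61) = 9.4353°
wrap1 = π − 2β = 161.1293°
wrap2 = π + 2β = 198.8707°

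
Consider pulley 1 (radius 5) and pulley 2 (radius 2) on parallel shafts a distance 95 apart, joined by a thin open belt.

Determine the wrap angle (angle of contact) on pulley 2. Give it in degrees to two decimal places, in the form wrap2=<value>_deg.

open belt: β = asin((r2−r1)/C) = asin(-3/95) = -1.8096°
wrap1 = π − 2β = 183.6193°
wrap2 = π + 2β = 176.3807°

wrap2=176.38_deg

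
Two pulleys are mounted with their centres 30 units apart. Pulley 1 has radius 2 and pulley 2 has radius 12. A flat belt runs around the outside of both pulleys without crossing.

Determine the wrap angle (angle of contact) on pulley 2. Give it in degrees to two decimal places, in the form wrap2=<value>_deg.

wrap2=218.94_deg

open belt: β = asin((r2−r1)/C) = asin(10/30) = 19.4712°
wrap1 = π − 2β = 141.0576°
wrap2 = π + 2β = 218.9424°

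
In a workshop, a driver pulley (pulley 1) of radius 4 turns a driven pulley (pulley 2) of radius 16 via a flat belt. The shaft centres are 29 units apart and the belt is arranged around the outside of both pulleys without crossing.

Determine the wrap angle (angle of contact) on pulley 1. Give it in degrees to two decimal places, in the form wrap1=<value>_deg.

wrap1=131.11_deg

open belt: β = asin((r2−r1)/C) = asin(12/29) = 24.4433°
wrap1 = π − 2β = 131.1133°
wrap2 = π + 2β = 228.8867°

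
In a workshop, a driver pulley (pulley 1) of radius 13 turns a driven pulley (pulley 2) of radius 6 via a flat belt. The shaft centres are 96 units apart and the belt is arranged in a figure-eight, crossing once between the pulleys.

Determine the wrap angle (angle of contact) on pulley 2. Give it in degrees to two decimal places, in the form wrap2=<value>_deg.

crossed belt: β = asin((r1+r2)/C) = asin(19/96) = 11.4152°
wrap1 = wrap2 = π + 2β = 202.8303°

wrap2=202.83_deg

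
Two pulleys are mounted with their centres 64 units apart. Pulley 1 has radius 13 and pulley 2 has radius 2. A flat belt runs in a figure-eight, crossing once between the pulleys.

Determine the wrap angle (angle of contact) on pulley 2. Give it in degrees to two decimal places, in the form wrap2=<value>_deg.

wrap2=207.11_deg

crossed belt: β = asin((r1+r2)/C) = asin(15/64) = 13.5548°
wrap1 = wrap2 = π + 2β = 207.1096°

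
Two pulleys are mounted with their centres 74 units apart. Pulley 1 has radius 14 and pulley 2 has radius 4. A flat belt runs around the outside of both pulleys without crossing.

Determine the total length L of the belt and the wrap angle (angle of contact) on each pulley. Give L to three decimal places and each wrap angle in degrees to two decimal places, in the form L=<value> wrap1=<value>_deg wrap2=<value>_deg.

open belt: β = asin((r2−r1)/C) = asin(-10/74) = -7.7664°
wrap1 = π − 2β = 195.5329°
wrap2 = π + 2β = 164.4671°
tangent length = C·cosβ = 73.3212
L = r1·wrap1 + r2·wrap2 + 2·C·cosβ = 14·3.4127 + 4·2.8705 + 2·73.3212 = 205.9021

L=205.902 wrap1=195.53_deg wrap2=164.47_deg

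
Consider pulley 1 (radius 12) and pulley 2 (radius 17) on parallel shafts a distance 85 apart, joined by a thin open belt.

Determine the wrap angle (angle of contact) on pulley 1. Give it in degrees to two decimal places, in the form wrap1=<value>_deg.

open belt: β = asin((r2−r1)/C) = asin(5/85) = 3.3723°
wrap1 = π − 2β = 173.2554°
wrap2 = π + 2β = 186.7446°

wrap1=173.26_deg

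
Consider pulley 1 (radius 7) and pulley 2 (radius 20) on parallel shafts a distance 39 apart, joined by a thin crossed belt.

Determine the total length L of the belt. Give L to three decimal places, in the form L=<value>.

crossed belt: β = asin((r1+r2)/C) = asin(27/39) = 43.8131°
wrap1 = wrap2 = π + 2β = 267.6261°
tangent length = C·cosβ = 28.1425
L = (r1+r2)·wrap + 2·C·cosβ = 27·4.6710 + 2·28.1425 = 182.4008

L=182.401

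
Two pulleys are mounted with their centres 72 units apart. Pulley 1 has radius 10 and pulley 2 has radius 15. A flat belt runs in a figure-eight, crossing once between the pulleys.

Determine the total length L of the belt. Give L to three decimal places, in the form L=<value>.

L=231.311

crossed belt: β = asin((r1+r2)/C) = asin(25/72) = 20.3175°
wrap1 = wrap2 = π + 2β = 220.6350°
tangent length = C·cosβ = 67.5204
L = (r1+r2)·wrap + 2·C·cosβ = 25·3.8508 + 2·67.5204 = 231.3109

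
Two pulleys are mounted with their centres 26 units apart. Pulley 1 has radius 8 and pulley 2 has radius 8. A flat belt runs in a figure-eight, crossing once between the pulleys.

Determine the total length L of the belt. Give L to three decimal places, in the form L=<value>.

crossed belt: β = asin((r1+r2)/C) = asin(16/26) = 37.9799°
wrap1 = wrap2 = π + 2β = 255.9597°
tangent length = C·cosβ = 20.4939
L = (r1+r2)·wrap + 2·C·cosβ = 16·4.4673 + 2·20.4939 = 112.4652

L=112.465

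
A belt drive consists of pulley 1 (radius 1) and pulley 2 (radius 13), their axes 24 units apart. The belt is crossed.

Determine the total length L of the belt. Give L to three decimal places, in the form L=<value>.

crossed belt: β = asin((r1+r2)/C) = asin(14/24) = 35.6853°
wrap1 = wrap2 = π + 2β = 251.3707°
tangent length = C·cosβ = 19.4936
L = (r1+r2)·wrap + 2·C·cosβ = 14·4.3872 + 2·19.4936 = 100.4086

L=100.409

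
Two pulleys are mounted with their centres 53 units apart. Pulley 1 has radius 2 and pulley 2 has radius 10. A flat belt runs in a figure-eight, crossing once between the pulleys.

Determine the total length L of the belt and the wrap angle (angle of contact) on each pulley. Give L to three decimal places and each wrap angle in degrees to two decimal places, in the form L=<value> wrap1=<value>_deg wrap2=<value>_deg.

crossed belt: β = asin((r1+r2)/C) = asin(12/53) = 13.0861°
wrap1 = wrap2 = π + 2β = 206.1722°
tangent length = C·cosβ = 51.6236
L = (r1+r2)·wrap + 2·C·cosβ = 12·3.5984 + 2·51.6236 = 146.4279

L=146.428 wrap1=206.17_deg wrap2=206.17_deg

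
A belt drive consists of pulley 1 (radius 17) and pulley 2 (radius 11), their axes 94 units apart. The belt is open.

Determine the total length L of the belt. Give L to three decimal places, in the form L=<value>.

L=276.348

open belt: β = asin((r2−r1)/C) = asin(-6/94) = -3.6597°
wrap1 = π − 2β = 187.3193°
wrap2 = π + 2β = 172.6807°
tangent length = C·cosβ = 93.8083
L = r1·wrap1 + r2·wrap2 + 2·C·cosβ = 17·3.2693 + 11·3.0138 + 2·93.8083 = 276.3477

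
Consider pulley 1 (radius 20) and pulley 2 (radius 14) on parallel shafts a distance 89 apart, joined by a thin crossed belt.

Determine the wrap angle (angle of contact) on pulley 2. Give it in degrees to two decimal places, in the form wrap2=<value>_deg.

crossed belt: β = asin((r1+r2)/C) = asin(34/89) = 22.4590°
wrap1 = wrap2 = π + 2β = 224.9180°

wrap2=224.92_deg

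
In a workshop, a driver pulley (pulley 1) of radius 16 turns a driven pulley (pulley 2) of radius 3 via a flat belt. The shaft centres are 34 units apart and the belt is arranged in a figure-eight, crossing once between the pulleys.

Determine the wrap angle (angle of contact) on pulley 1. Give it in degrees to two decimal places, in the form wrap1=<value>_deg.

wrap1=247.95_deg

crossed belt: β = asin((r1+r2)/C) = asin(19/34) = 33.9745°
wrap1 = wrap2 = π + 2β = 247.9490°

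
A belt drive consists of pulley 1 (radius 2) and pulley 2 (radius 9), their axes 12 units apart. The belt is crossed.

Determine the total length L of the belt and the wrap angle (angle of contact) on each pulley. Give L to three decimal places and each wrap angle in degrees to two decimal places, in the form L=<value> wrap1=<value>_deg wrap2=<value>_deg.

L=69.662 wrap1=312.89_deg wrap2=312.89_deg

crossed belt: β = asin((r1+r2)/C) = asin(11/12) = 66.4435°
wrap1 = wrap2 = π + 2β = 312.8871°
tangent length = C·cosβ = 4.7958
L = (r1+r2)·wrap + 2·C·cosβ = 11·5.4609 + 2·4.7958 = 69.6617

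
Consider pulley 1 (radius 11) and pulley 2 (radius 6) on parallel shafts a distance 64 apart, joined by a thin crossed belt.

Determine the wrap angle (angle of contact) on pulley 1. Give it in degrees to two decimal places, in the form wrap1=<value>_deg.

crossed belt: β = asin((r1+r2)/C) = asin(17/64) = 15.4041°
wrap1 = wrap2 = π + 2β = 210.8082°

wrap1=210.81_deg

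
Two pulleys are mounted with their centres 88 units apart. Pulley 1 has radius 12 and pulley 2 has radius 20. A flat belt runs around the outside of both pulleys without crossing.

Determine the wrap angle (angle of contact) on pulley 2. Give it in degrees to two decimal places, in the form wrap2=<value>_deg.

open belt: β = asin((r2−r1)/C) = asin(8/88) = 5.2159°
wrap1 = π − 2β = 169.5682°
wrap2 = π + 2β = 190.4318°

wrap2=190.43_deg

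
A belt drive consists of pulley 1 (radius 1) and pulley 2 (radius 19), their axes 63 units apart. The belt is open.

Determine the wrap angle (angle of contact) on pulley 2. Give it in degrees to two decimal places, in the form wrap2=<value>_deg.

wrap2=213.20_deg

open belt: β = asin((r2−r1)/C) = asin(18/63) = 16.6015°
wrap1 = π − 2β = 146.7969°
wrap2 = π + 2β = 213.2031°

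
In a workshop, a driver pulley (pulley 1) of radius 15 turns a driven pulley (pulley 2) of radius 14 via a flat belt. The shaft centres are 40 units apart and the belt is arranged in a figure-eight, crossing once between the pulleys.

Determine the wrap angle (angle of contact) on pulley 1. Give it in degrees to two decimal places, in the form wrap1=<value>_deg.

wrap1=272.94_deg

crossed belt: β = asin((r1+r2)/C) = asin(29/40) = 46.4688°
wrap1 = wrap2 = π + 2β = 272.9377°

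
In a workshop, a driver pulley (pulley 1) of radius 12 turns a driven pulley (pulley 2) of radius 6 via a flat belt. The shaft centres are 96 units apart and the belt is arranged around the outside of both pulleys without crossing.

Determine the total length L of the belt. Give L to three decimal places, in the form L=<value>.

open belt: β = asin((r2−r1)/C) = asin(-6/96) = -3.5833°
wrap1 = π − 2β = 187.1666°
wrap2 = π + 2β = 172.8334°
tangent length = C·cosβ = 95.8123
L = r1·wrap1 + r2·wrap2 + 2·C·cosβ = 12·3.2667 + 6·3.0165 + 2·95.8123 = 248.9238

L=248.924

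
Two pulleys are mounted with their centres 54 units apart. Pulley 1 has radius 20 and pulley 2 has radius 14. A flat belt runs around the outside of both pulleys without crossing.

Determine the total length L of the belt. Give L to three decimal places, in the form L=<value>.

open belt: β = asin((r2−r1)/C) = asin(-6/54) = -6.3794°
wrap1 = π − 2β = 192.7587°
wrap2 = π + 2β = 167.2413°
tangent length = C·cosβ = 53.6656
L = r1·wrap1 + r2·wrap2 + 2·C·cosβ = 20·3.3643 + 14·2.9189 + 2·53.6656 = 215.4815

L=215.482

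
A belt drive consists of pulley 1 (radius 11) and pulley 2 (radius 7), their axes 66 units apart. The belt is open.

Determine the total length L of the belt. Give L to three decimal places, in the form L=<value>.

open belt: β = asin((r2−r1)/C) = asin(-4/66) = -3.4746°
wrap1 = π − 2β = 186.9492°
wrap2 = π + 2β = 173.0508°
tangent length = C·cosβ = 65.8787
L = r1·wrap1 + r2·wrap2 + 2·C·cosβ = 11·3.2629 + 7·3.0203 + 2·65.8787 = 188.7912

L=188.791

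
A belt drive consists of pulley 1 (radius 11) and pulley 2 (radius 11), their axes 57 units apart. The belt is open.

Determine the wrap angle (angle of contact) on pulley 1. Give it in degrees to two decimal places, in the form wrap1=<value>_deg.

wrap1=180.00_deg

open belt: β = asin((r2−r1)/C) = asin(0/57) = 0.0000°
wrap1 = π − 2β = 180.0000°
wrap2 = π + 2β = 180.0000°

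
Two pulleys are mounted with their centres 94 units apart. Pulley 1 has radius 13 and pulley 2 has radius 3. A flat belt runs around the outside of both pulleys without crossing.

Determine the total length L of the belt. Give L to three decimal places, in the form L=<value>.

L=239.330

open belt: β = asin((r2−r1)/C) = asin(-10/94) = -6.1069°
wrap1 = π − 2β = 192.2137°
wrap2 = π + 2β = 167.7863°
tangent length = C·cosβ = 93.4666
L = r1·wrap1 + r2·wrap2 + 2·C·cosβ = 13·3.3548 + 3·2.9284 + 2·93.4666 = 239.3303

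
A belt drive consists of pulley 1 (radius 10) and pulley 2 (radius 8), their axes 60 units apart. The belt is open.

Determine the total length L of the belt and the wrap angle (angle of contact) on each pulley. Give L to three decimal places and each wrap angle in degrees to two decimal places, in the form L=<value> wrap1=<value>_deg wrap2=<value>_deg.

L=176.615 wrap1=183.82_deg wrap2=176.18_deg

open belt: β = asin((r2−r1)/C) = asin(-2/60) = -1.9102°
wrap1 = π − 2β = 183.8204°
wrap2 = π + 2β = 176.1796°
tangent length = C·cosβ = 59.9667
L = r1·wrap1 + r2·wrap2 + 2·C·cosβ = 10·3.2083 + 8·3.0749 + 2·59.9667 = 176.6153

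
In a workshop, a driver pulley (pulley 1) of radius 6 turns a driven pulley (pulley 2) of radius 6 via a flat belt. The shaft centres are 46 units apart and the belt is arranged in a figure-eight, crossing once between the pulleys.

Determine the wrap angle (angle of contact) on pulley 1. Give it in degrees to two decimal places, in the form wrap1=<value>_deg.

wrap1=210.24_deg

crossed belt: β = asin((r1+r2)/C) = asin(12/46) = 15.1217°
wrap1 = wrap2 = π + 2β = 210.2433°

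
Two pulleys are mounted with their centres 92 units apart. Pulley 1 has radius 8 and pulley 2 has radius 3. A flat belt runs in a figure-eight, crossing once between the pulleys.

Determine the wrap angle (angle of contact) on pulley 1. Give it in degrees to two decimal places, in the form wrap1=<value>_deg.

crossed belt: β = asin((r1+r2)/C) = asin(11/92) = 6.8670°
wrap1 = wrap2 = π + 2β = 193.7340°

wrap1=193.73_deg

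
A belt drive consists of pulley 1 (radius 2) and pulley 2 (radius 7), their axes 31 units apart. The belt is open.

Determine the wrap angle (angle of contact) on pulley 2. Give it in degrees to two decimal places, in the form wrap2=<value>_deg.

open belt: β = asin((r2−r1)/C) = asin(5/31) = 9.2818°
wrap1 = π − 2β = 161.4364°
wrap2 = π + 2β = 198.5636°

wrap2=198.56_deg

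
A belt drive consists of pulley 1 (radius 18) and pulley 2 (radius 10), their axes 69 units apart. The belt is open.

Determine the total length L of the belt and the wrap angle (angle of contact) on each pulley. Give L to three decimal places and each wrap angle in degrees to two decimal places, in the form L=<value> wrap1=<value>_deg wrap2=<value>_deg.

open belt: β = asin((r2−r1)/C) = asin(-8/69) = -6.6580°
wrap1 = π − 2β = 193.3159°
wrap2 = π + 2β = 166.6841°
tangent length = C·cosβ = 68.5347
L = r1·wrap1 + r2·wrap2 + 2·C·cosβ = 18·3.3740 + 10·2.9092 + 2·68.5347 = 226.8932

L=226.893 wrap1=193.32_deg wrap2=166.68_deg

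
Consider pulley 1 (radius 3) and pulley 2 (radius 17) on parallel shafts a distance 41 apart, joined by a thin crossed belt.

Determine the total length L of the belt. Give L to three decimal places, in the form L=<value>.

crossed belt: β = asin((r1+r2)/C) = asin(20/41) = 29.1964°
wrap1 = wrap2 = π + 2β = 238.3928°
tangent length = C·cosβ = 35.7911
L = (r1+r2)·wrap + 2·C·cosβ = 20·4.1607 + 2·35.7911 = 154.7969

L=154.797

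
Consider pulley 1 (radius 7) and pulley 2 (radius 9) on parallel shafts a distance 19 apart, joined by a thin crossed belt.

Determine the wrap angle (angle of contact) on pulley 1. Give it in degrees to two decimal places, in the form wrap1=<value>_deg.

wrap1=294.73_deg

crossed belt: β = asin((r1+r2)/C) = asin(16/19) = 57.3631°
wrap1 = wrap2 = π + 2β = 294.7262°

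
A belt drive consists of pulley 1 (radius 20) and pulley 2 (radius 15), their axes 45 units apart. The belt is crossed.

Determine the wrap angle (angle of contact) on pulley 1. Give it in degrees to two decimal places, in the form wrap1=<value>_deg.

wrap1=282.12_deg

crossed belt: β = asin((r1+r2)/C) = asin(35/45) = 51.0576°
wrap1 = wrap2 = π + 2β = 282.1151°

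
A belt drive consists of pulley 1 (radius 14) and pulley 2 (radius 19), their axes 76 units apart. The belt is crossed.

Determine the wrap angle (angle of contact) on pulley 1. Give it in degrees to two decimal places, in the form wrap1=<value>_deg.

crossed belt: β = asin((r1+r2)/C) = asin(33/76) = 25.7351°
wrap1 = wrap2 = π + 2β = 231.4701°

wrap1=231.47_deg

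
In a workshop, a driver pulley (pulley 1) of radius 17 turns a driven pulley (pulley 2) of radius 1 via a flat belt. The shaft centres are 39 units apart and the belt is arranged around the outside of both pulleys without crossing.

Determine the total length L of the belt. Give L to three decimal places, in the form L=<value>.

open belt: β = asin((r2−r1)/C) = asin(-16/39) = -24.2209°
wrap1 = π − 2β = 228.4419°
wrap2 = π + 2β = 131.5581°
tangent length = C·cosβ = 35.5668
L = r1·wrap1 + r2·wrap2 + 2·C·cosβ = 17·3.9871 + 1·2.2961 + 2·35.5668 = 141.2099

L=141.210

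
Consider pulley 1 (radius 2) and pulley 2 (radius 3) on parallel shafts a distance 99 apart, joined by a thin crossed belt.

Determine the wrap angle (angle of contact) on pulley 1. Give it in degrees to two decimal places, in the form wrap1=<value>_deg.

crossed belt: β = asin((r1+r2)/C) = asin(5/99) = 2.8950°
wrap1 = wrap2 = π + 2β = 185.7899°

wrap1=185.79_deg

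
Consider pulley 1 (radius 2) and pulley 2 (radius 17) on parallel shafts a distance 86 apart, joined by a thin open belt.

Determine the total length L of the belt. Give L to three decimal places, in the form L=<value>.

open belt: β = asin((r2−r1)/C) = asin(15/86) = 10.0448°
wrap1 = π − 2β = 159.9103°
wrap2 = π + 2β = 200.0897°
tangent length = C·cosβ = 84.6818
L = r1·wrap1 + r2·wrap2 + 2·C·cosβ = 2·2.7910 + 17·3.4922 + 2·84.6818 = 234.3132

L=234.313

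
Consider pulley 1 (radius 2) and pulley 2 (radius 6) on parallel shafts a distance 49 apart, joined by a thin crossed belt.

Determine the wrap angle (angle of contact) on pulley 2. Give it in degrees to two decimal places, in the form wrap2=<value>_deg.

wrap2=198.79_deg

crossed belt: β = asin((r1+r2)/C) = asin(8/49) = 9.3965°
wrap1 = wrap2 = π + 2β = 198.7930°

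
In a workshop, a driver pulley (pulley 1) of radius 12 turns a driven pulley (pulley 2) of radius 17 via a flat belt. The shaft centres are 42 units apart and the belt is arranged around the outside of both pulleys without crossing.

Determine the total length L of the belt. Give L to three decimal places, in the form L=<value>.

open belt: β = asin((r2−r1)/C) = asin(5/42) = 6.8371°
wrap1 = π − 2β = 166.3257°
wrap2 = π + 2β = 193.6743°
tangent length = C·cosβ = 41.7013
L = r1·wrap1 + r2·wrap2 + 2·C·cosβ = 12·2.9029 + 17·3.3803 + 2·41.7013 = 175.7021

L=175.702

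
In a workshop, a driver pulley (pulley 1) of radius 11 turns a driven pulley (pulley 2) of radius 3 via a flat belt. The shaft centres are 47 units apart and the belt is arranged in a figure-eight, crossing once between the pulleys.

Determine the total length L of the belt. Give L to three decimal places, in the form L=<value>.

L=142.184

crossed belt: β = asin((r1+r2)/C) = asin(14/47) = 17.3299°
wrap1 = wrap2 = π + 2β = 214.6597°
tangent length = C·cosβ = 44.8665
L = (r1+r2)·wrap + 2·C·cosβ = 14·3.7465 + 2·44.8665 = 142.1842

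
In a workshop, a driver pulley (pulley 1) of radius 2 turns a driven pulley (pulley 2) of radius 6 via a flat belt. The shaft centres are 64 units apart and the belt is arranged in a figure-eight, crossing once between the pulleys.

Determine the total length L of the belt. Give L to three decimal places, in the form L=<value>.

crossed belt: β = asin((r1+r2)/C) = asin(8/64) = 7.1808°
wrap1 = wrap2 = π + 2β = 194.3615°
tangent length = C·cosβ = 63.4980
L = (r1+r2)·wrap + 2·C·cosβ = 8·3.3922 + 2·63.4980 = 154.1340

L=154.134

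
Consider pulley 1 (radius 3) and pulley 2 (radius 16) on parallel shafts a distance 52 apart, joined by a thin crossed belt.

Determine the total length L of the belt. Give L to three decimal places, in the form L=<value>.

L=170.713

crossed belt: β = asin((r1+r2)/C) = asin(19/52) = 21.4313°
wrap1 = wrap2 = π + 2β = 222.8625°
tangent length = C·cosβ = 48.4045
L = (r1+r2)·wrap + 2·C·cosβ = 19·3.8897 + 2·48.4045 = 170.7131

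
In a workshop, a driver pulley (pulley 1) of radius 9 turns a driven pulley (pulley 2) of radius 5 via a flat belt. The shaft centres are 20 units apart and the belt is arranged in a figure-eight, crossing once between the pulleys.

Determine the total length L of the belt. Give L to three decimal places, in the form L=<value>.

crossed belt: β = asin((r1+r2)/C) = asin(14/20) = 44.4270°
wrap1 = wrap2 = π + 2β = 268.8540°
tangent length = C·cosβ = 14.2829
L = (r1+r2)·wrap + 2·C·cosβ = 14·4.6924 + 2·14.2829 = 94.2591

L=94.259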